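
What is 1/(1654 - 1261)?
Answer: 1/393 ≈ 0.0025445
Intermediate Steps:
1/(1654 - 1261) = 1/393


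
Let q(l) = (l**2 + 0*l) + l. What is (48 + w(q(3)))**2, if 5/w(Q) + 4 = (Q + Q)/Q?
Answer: 8281/4 ≈ 2070.3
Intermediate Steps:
q(l) = l + l**2 (q(l) = (l**2 + 0) + l = l**2 + l = l + l**2)
w(Q) = -5/2 (w(Q) = 5/(-4 + (Q + Q)/Q) = 5/(-4 + (2*Q)/Q) = 5/(-4 + 2) = 5/(-2) = 5*(-1/2) = -5/2)
(48 + w(q(3)))**2 = (48 - 5/2)**2 = (91/2)**2 = 8281/4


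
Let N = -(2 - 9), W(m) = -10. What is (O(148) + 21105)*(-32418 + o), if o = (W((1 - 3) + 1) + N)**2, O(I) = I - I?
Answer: -683991945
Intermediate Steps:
O(I) = 0
N = 7 (N = -1*(-7) = 7)
o = 9 (o = (-10 + 7)**2 = (-3)**2 = 9)
(O(148) + 21105)*(-32418 + o) = (0 + 21105)*(-32418 + 9) = 21105*(-32409) = -683991945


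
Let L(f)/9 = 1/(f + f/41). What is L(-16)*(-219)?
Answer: 26937/224 ≈ 120.25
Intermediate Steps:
L(f) = 123/(14*f) (L(f) = 9/(f + f/41) = 9/((42*f/41)) = 9*(41/(42*f)) = 123/(14*f))
L(-16)*(-219) = ((123/14)/(-16))*(-219) = ((123/14)*(-1/16))*(-219) = -123/224*(-219) = 26937/224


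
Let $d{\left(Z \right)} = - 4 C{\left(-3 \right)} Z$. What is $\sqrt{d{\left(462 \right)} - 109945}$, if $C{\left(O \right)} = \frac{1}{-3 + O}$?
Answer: $i \sqrt{109637} \approx 331.11 i$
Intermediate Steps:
$d{\left(Z \right)} = \frac{2 Z}{3}$ ($d{\left(Z \right)} = - \frac{4}{-3 - 3} Z = - \frac{4}{-6} Z = \left(-4\right) \left(- \frac{1}{6}\right) Z = \frac{2 Z}{3}$)
$\sqrt{d{\left(462 \right)} - 109945} = \sqrt{\frac{2}{3} \cdot 462 - 109945} = \sqrt{308 - 109945} = \sqrt{-109637} = i \sqrt{109637}$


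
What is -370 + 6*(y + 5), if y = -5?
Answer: -370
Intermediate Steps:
-370 + 6*(y + 5) = -370 + 6*(-5 + 5) = -370 + 6*0 = -370 + 0 = -370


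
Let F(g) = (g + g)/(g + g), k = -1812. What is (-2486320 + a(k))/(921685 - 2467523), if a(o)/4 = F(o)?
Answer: 177594/110417 ≈ 1.6084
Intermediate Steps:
F(g) = 1 (F(g) = (2*g)/((2*g)) = (2*g)*(1/(2*g)) = 1)
a(o) = 4 (a(o) = 4*1 = 4)
(-2486320 + a(k))/(921685 - 2467523) = (-2486320 + 4)/(921685 - 2467523) = -2486316/(-1545838) = -2486316*(-1/1545838) = 177594/110417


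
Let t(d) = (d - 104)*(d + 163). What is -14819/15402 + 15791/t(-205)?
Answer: 4241000/16657263 ≈ 0.25460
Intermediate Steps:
t(d) = (-104 + d)*(163 + d)
-14819/15402 + 15791/t(-205) = -14819/15402 + 15791/(-16952 + (-205)**2 + 59*(-205)) = -14819*1/15402 + 15791/(-16952 + 42025 - 12095) = -14819/15402 + 15791/12978 = 4241000/16657263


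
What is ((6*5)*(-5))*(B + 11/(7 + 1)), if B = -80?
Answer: 47175/4 ≈ 11794.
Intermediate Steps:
((6*5)*(-5))*(B + 11/(7 + 1)) = ((6*5)*(-5))*(-80 + 11/(7 + 1)) = (30*(-5))*(-80 + 11/8) = -150*(-80 + 11*(⅛)) = -150*(-80 + 11/8) = -150*(-629/8) = 47175/4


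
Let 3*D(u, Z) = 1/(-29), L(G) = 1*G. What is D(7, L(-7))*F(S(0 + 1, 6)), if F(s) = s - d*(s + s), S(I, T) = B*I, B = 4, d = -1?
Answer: -4/29 ≈ -0.13793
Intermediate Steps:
L(G) = G
S(I, T) = 4*I
D(u, Z) = -1/87 (D(u, Z) = (1/3)/(-29) = (1/3)*(-1/29) = -1/87)
F(s) = 3*s (F(s) = s - (-1)*(s + s) = s - (-1)*2*s = s - (-2)*s = s + 2*s = 3*s)
D(7, L(-7))*F(S(0 + 1, 6)) = -4*(0 + 1)/29 = -4*1/29 = -4/29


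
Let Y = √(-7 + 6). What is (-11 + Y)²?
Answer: (11 - I)² ≈ 120.0 - 22.0*I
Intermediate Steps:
Y = I (Y = √(-1) = I ≈ 1.0*I)
(-11 + Y)² = (-11 + I)²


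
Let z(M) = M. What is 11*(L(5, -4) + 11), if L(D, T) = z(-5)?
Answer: 66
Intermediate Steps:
L(D, T) = -5
11*(L(5, -4) + 11) = 11*(-5 + 11) = 11*6 = 66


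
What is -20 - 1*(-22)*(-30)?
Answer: -680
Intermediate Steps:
-20 - 1*(-22)*(-30) = -20 + 22*(-30) = -20 - 660 = -680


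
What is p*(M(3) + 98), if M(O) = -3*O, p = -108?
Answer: -9612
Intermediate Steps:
p*(M(3) + 98) = -108*(-3*3 + 98) = -108*(-9 + 98) = -108*89 = -9612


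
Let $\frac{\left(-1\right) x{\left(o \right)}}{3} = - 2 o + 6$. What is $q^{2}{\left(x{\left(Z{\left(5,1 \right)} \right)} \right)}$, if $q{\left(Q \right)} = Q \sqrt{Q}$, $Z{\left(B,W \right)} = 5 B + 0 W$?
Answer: $2299968$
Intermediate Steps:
$Z{\left(B,W \right)} = 5 B$ ($Z{\left(B,W \right)} = 5 B + 0 = 5 B$)
$x{\left(o \right)} = -18 + 6 o$ ($x{\left(o \right)} = - 3 \left(- 2 o + 6\right) = - 3 \left(6 - 2 o\right) = -18 + 6 o$)
$q{\left(Q \right)} = Q^{\frac{3}{2}}$
$q^{2}{\left(x{\left(Z{\left(5,1 \right)} \right)} \right)} = \left(\left(-18 + 6 \cdot 5 \cdot 5\right)^{\frac{3}{2}}\right)^{2} = \left(\left(-18 + 6 \cdot 25\right)^{\frac{3}{2}}\right)^{2} = \left(\left(-18 + 150\right)^{\frac{3}{2}}\right)^{2} = \left(132^{\frac{3}{2}}\right)^{2} = \left(264 \sqrt{33}\right)^{2} = 2299968$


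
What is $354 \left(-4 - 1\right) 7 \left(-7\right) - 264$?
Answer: $86466$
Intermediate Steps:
$354 \left(-4 - 1\right) 7 \left(-7\right) - 264 = 354 \left(-5\right) 7 \left(-7\right) - 264 = 354 \left(\left(-35\right) \left(-7\right)\right) - 264 = 354 \cdot 245 - 264 = 86730 - 264 = 86466$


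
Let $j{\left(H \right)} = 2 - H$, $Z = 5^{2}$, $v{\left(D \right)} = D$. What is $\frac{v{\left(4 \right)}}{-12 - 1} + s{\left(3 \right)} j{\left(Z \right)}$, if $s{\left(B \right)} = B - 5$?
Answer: $\frac{594}{13} \approx 45.692$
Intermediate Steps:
$Z = 25$
$s{\left(B \right)} = -5 + B$ ($s{\left(B \right)} = B - 5 = -5 + B$)
$\frac{v{\left(4 \right)}}{-12 - 1} + s{\left(3 \right)} j{\left(Z \right)} = \frac{4}{-12 - 1} + \left(-5 + 3\right) \left(2 - 25\right) = \frac{4}{-13} - 2 \left(2 - 25\right) = 4 \left(- \frac{1}{13}\right) - -46 = - \frac{4}{13} + 46 = \frac{594}{13}$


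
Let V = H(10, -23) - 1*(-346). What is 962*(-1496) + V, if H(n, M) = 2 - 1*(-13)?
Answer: -1438791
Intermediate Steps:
H(n, M) = 15 (H(n, M) = 2 + 13 = 15)
V = 361 (V = 15 - 1*(-346) = 15 + 346 = 361)
962*(-1496) + V = 962*(-1496) + 361 = -1439152 + 361 = -1438791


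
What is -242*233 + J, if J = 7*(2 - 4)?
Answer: -56400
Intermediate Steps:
J = -14 (J = 7*(-2) = -14)
-242*233 + J = -242*233 - 14 = -56386 - 14 = -56400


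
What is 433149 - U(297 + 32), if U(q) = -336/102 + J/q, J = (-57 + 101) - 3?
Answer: 2422620084/5593 ≈ 4.3315e+5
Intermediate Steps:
J = 41 (J = 44 - 3 = 41)
U(q) = -56/17 + 41/q (U(q) = -336/102 + 41/q = -336*1/102 + 41/q = -56/17 + 41/q)
433149 - U(297 + 32) = 433149 - (-56/17 + 41/(297 + 32)) = 433149 - (-56/17 + 41/329) = 433149 - 1*(-17727/5593) = 433149 + 17727/5593 = 2422620084/5593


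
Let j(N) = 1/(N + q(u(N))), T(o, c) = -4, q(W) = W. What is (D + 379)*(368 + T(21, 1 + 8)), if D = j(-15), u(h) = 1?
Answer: 137930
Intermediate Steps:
j(N) = 1/(1 + N) (j(N) = 1/(N + 1) = 1/(1 + N))
D = -1/14 (D = 1/(1 - 15) = 1/(-14) = -1/14 ≈ -0.071429)
(D + 379)*(368 + T(21, 1 + 8)) = (-1/14 + 379)*(368 - 4) = (5305/14)*364 = 137930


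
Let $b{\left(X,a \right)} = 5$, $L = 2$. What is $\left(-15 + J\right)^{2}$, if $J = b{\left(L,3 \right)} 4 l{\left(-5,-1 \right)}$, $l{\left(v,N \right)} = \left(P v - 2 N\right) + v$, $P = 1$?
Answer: $30625$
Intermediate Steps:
$l{\left(v,N \right)} = - 2 N + 2 v$ ($l{\left(v,N \right)} = \left(1 v - 2 N\right) + v = \left(v - 2 N\right) + v = - 2 N + 2 v$)
$J = -160$ ($J = 5 \cdot 4 \left(\left(-2\right) \left(-1\right) + 2 \left(-5\right)\right) = 20 \left(2 - 10\right) = 20 \left(-8\right) = -160$)
$\left(-15 + J\right)^{2} = \left(-15 - 160\right)^{2} = \left(-175\right)^{2} = 30625$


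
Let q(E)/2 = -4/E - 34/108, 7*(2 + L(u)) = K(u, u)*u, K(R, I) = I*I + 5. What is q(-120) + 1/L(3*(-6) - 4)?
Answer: -819617/1454220 ≈ -0.56361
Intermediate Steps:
K(R, I) = 5 + I**2 (K(R, I) = I**2 + 5 = 5 + I**2)
L(u) = -2 + u*(5 + u**2)/7 (L(u) = -2 + ((5 + u**2)*u)/7 = -2 + (u*(5 + u**2))/7 = -2 + u*(5 + u**2)/7)
q(E) = -17/27 - 8/E (q(E) = 2*(-4/E - 34/108) = 2*(-4/E - 34*1/108) = 2*(-4/E - 17/54) = 2*(-17/54 - 4/E) = -17/27 - 8/E)
q(-120) + 1/L(3*(-6) - 4) = (-17/27 - 8/(-120)) + 1/(-2 + (3*(-6) - 4)*(5 + (3*(-6) - 4)**2)/7) = (-17/27 - 8*(-1/120)) + 1/(-2 + (-18 - 4)*(5 + (-18 - 4)**2)/7) = (-17/27 + 1/15) + 1/(-2 + (1/7)*(-22)*(5 + (-22)**2)) = -76/135 + 1/(-2 + (1/7)*(-22)*(5 + 484)) = -76/135 + 1/(-2 + (1/7)*(-22)*489) = -76/135 + 1/(-2 - 10758/7) = -76/135 + 1/(-10772/7) = -76/135 - 7/10772 = -819617/1454220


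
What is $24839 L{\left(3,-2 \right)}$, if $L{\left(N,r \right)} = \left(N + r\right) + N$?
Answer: $99356$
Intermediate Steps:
$L{\left(N,r \right)} = r + 2 N$
$24839 L{\left(3,-2 \right)} = 24839 \left(-2 + 2 \cdot 3\right) = 24839 \left(-2 + 6\right) = 24839 \cdot 4 = 99356$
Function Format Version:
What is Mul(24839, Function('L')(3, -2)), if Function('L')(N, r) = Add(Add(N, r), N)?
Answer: 99356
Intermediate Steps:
Function('L')(N, r) = Add(r, Mul(2, N))
Mul(24839, Function('L')(3, -2)) = Mul(24839, Add(-2, Mul(2, 3))) = Mul(24839, Add(-2, 6)) = Mul(24839, 4) = 99356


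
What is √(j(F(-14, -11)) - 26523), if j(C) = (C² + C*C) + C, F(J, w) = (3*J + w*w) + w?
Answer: I*√17207 ≈ 131.18*I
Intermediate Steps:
F(J, w) = w + w² + 3*J (F(J, w) = (3*J + w²) + w = (w² + 3*J) + w = w + w² + 3*J)
j(C) = C + 2*C² (j(C) = (C² + C²) + C = 2*C² + C = C + 2*C²)
√(j(F(-14, -11)) - 26523) = √((-11 + (-11)² + 3*(-14))*(1 + 2*(-11 + (-11)² + 3*(-14))) - 26523) = √((-11 + 121 - 42)*(1 + 2*(-11 + 121 - 42)) - 26523) = √(68*(1 + 2*68) - 26523) = √(68*(1 + 136) - 26523) = √(68*137 - 26523) = √(9316 - 26523) = √(-17207) = I*√17207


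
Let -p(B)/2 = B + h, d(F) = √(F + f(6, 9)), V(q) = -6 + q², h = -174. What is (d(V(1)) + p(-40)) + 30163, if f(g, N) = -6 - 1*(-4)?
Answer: 30591 + I*√7 ≈ 30591.0 + 2.6458*I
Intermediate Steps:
f(g, N) = -2 (f(g, N) = -6 + 4 = -2)
d(F) = √(-2 + F) (d(F) = √(F - 2) = √(-2 + F))
p(B) = 348 - 2*B (p(B) = -2*(B - 174) = -2*(-174 + B) = 348 - 2*B)
(d(V(1)) + p(-40)) + 30163 = (√(-2 + (-6 + 1²)) + (348 - 2*(-40))) + 30163 = (√(-2 + (-6 + 1)) + (348 + 80)) + 30163 = (√(-2 - 5) + 428) + 30163 = (√(-7) + 428) + 30163 = (I*√7 + 428) + 30163 = (428 + I*√7) + 30163 = 30591 + I*√7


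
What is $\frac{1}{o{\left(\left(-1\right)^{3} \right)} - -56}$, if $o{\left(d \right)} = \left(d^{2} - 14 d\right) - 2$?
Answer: $\frac{1}{69} \approx 0.014493$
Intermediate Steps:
$o{\left(d \right)} = -2 + d^{2} - 14 d$
$\frac{1}{o{\left(\left(-1\right)^{3} \right)} - -56} = \frac{1}{\left(-2 + \left(\left(-1\right)^{3}\right)^{2} - 14 \left(-1\right)^{3}\right) - -56} = \frac{1}{\left(-2 + \left(-1\right)^{2} - -14\right) + 56} = \frac{1}{\left(-2 + 1 + 14\right) + 56} = \frac{1}{13 + 56} = \frac{1}{69}$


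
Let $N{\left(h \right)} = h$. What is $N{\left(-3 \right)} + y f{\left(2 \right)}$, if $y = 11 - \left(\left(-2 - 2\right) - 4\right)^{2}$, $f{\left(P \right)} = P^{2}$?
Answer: $-215$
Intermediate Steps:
$y = -53$ ($y = 11 - \left(-4 - 4\right)^{2} = 11 - \left(-8\right)^{2} = 11 - 64 = -53$)
$N{\left(-3 \right)} + y f{\left(2 \right)} = -3 - 53 \cdot 2^{2} = -3 - 212 = -215$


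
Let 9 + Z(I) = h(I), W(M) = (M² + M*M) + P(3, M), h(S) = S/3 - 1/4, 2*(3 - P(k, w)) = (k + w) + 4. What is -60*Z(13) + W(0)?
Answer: 589/2 ≈ 294.50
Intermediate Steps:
P(k, w) = 1 - k/2 - w/2 (P(k, w) = 3 - ((k + w) + 4)/2 = 3 - (4 + k + w)/2 = 3 + (-2 - k/2 - w/2) = 1 - k/2 - w/2)
h(S) = -¼ + S/3 (h(S) = S*(⅓) - 1*¼ = S/3 - ¼ = -¼ + S/3)
W(M) = -½ + 2*M² - M/2 (W(M) = (M² + M*M) + (1 - ½*3 - M/2) = (M² + M²) + (1 - 3/2 - M/2) = 2*M² + (-½ - M/2) = -½ + 2*M² - M/2)
Z(I) = -37/4 + I/3 (Z(I) = -9 + (-¼ + I/3) = -37/4 + I/3)
-60*Z(13) + W(0) = -60*(-37/4 + (⅓)*13) + (-½ + 2*0² - ½*0) = -60*(-37/4 + 13/3) + (-½ + 2*0 + 0) = -60*(-59/12) + (-½ + 0 + 0) = 295 - ½ = 589/2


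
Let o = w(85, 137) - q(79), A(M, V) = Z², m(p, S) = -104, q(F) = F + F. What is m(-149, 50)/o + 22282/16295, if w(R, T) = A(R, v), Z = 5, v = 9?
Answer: 4658186/2167235 ≈ 2.1494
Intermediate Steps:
q(F) = 2*F
A(M, V) = 25 (A(M, V) = 5² = 25)
w(R, T) = 25
o = -133 (o = 25 - 2*79 = 25 - 1*158 = 25 - 158 = -133)
m(-149, 50)/o + 22282/16295 = -104/(-133) + 22282/16295 = -104*(-1/133) + 22282*(1/16295) = 104/133 + 22282/16295 = 4658186/2167235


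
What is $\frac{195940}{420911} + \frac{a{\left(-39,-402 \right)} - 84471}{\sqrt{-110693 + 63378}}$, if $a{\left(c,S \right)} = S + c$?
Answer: $\frac{195940}{420911} + \frac{84912 i \sqrt{47315}}{47315} \approx 0.46551 + 390.36 i$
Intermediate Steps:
$\frac{195940}{420911} + \frac{a{\left(-39,-402 \right)} - 84471}{\sqrt{-110693 + 63378}} = \frac{195940}{420911} + \frac{\left(-402 - 39\right) - 84471}{\sqrt{-110693 + 63378}} = 195940 \cdot \frac{1}{420911} + \frac{-441 - 84471}{\sqrt{-47315}} = \frac{195940}{420911} - \frac{84912}{i \sqrt{47315}} = \frac{195940}{420911} - 84912 \left(- \frac{i \sqrt{47315}}{47315}\right) = \frac{195940}{420911} + \frac{84912 i \sqrt{47315}}{47315}$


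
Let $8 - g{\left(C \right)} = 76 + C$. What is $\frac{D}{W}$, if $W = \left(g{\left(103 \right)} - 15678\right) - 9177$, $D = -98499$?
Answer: $\frac{32833}{8342} \approx 3.9359$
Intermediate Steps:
$g{\left(C \right)} = -68 - C$ ($g{\left(C \right)} = 8 - \left(76 + C\right) = -68 - C$)
$W = -25026$ ($W = \left(\left(-68 - 103\right) - 15678\right) - 9177 = \left(-171 - 15678\right) - 9177 = -15849 - 9177 = -25026$)
$\frac{D}{W} = - \frac{98499}{-25026} = \left(-98499\right) \left(- \frac{1}{25026}\right) = \frac{32833}{8342}$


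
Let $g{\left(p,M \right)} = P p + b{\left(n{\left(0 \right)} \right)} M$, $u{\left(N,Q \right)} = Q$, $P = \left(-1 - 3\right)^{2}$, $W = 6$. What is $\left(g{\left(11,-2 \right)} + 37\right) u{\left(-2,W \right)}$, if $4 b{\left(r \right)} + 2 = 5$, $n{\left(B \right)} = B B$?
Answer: $1269$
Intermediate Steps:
$n{\left(B \right)} = B^{2}$
$P = 16$ ($P = \left(-4\right)^{2} = 16$)
$b{\left(r \right)} = \frac{3}{4}$ ($b{\left(r \right)} = - \frac{1}{2} + \frac{1}{4} \cdot 5 = - \frac{1}{2} + \frac{5}{4} = \frac{3}{4}$)
$g{\left(p,M \right)} = 16 p + \frac{3 M}{4}$
$\left(g{\left(11,-2 \right)} + 37\right) u{\left(-2,W \right)} = \left(\left(16 \cdot 11 + \frac{3}{4} \left(-2\right)\right) + 37\right) 6 = \left(\left(176 - \frac{3}{2}\right) + 37\right) 6 = \left(\frac{349}{2} + 37\right) 6 = \frac{423}{2} \cdot 6 = 1269$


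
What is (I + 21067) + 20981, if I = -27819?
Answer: 14229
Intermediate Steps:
(I + 21067) + 20981 = (-27819 + 21067) + 20981 = -6752 + 20981 = 14229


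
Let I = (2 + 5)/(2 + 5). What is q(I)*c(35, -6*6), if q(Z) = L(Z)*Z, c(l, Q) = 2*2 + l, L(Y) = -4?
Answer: -156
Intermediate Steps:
c(l, Q) = 4 + l
I = 1 (I = 7/7 = 7*(⅐) = 1)
q(Z) = -4*Z
q(I)*c(35, -6*6) = (-4*1)*(4 + 35) = -4*39 = -156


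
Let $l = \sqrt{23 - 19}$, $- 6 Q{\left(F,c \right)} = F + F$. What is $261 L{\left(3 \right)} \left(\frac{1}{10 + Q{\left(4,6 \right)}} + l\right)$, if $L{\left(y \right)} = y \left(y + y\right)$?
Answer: $\frac{129195}{13} \approx 9938.1$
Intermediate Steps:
$Q{\left(F,c \right)} = - \frac{F}{3}$ ($Q{\left(F,c \right)} = - \frac{F + F}{6} = - \frac{2 F}{6} = - \frac{F}{3}$)
$l = 2$ ($l = \sqrt{4} = 2$)
$L{\left(y \right)} = 2 y^{2}$ ($L{\left(y \right)} = y 2 y = 2 y^{2}$)
$261 L{\left(3 \right)} \left(\frac{1}{10 + Q{\left(4,6 \right)}} + l\right) = 261 \cdot 2 \cdot 3^{2} \left(\frac{1}{10 - \frac{4}{3}} + 2\right) = 261 \cdot 2 \cdot 9 \left(\frac{1}{10 - \frac{4}{3}} + 2\right) = 261 \cdot 18 \left(\frac{1}{\frac{26}{3}} + 2\right) = 261 \cdot 18 \left(\frac{3}{26} + 2\right) = 261 \cdot 18 \cdot \frac{55}{26} = 261 \cdot \frac{495}{13} = \frac{129195}{13}$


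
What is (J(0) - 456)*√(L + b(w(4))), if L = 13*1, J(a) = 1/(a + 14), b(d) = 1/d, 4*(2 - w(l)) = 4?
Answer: -6383*√14/14 ≈ -1705.9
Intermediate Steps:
w(l) = 1 (w(l) = 2 - ¼*4 = 2 - 1 = 1)
J(a) = 1/(14 + a)
L = 13
(J(0) - 456)*√(L + b(w(4))) = (1/(14 + 0) - 456)*√(13 + 1/1) = (1/14 - 456)*√(13 + 1) = (1/14 - 456)*√14 = -6383*√14/14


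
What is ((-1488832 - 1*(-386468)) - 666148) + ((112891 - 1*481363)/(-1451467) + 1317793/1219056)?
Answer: -3129237354399919061/1769419555152 ≈ -1.7685e+6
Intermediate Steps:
((-1488832 - 1*(-386468)) - 666148) + ((112891 - 1*481363)/(-1451467) + 1317793/1219056) = ((-1488832 + 386468) - 666148) + ((112891 - 481363)*(-1/1451467) + 1317793*(1/1219056)) = (-1102364 - 666148) + (-368472*(-1/1451467) + 1317793/1219056) = -1768512 + (368472/1451467 + 1317793/1219056) = -1768512 + 2361921054763/1769419555152 = -3129237354399919061/1769419555152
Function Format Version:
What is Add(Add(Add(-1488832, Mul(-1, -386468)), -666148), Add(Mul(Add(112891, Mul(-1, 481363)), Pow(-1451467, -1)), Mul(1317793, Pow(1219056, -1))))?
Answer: Rational(-3129237354399919061, 1769419555152) ≈ -1.7685e+6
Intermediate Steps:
Add(Add(Add(-1488832, Mul(-1, -386468)), -666148), Add(Mul(Add(112891, Mul(-1, 481363)), Pow(-1451467, -1)), Mul(1317793, Pow(1219056, -1)))) = Add(Add(Add(-1488832, 386468), -666148), Add(Mul(Add(112891, -481363), Rational(-1, 1451467)), Mul(1317793, Rational(1, 1219056)))) = Add(Add(-1102364, -666148), Add(Mul(-368472, Rational(-1, 1451467)), Rational(1317793, 1219056))) = Add(-1768512, Add(Rational(368472, 1451467), Rational(1317793, 1219056))) = Add(-1768512, Rational(2361921054763, 1769419555152)) = Rational(-3129237354399919061, 1769419555152)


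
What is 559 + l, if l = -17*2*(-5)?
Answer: 729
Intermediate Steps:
l = 170 (l = -34*(-5) = 170)
559 + l = 559 + 170 = 729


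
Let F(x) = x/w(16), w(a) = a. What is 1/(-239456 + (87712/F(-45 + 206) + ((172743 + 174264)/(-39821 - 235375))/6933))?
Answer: -102392450916/23625960369537653 ≈ -4.3339e-6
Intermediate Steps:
F(x) = x/16
1/(-239456 + (87712/F(-45 + 206) + ((172743 + 174264)/(-39821 - 235375))/6933)) = 1/(-239456 + (87712/(((-45 + 206)/16)) + ((172743 + 174264)/(-39821 - 235375))/6933)) = 1/(-239456 + (87712/(((1/16)*161)) + (347007/(-275196))*(1/6933))) = 1/(-239456 + (87712/(161/16) + (347007*(-1/275196))*(1/6933))) = 1/(-239456 + (87712*(16/161) - 115669/91732*1/6933)) = 1/(-239456 + (1403392/161 - 115669/635977956)) = 1/(-239456 + 892526357004043/102392450916) = 1/(-23625960369537653/102392450916) = -102392450916/23625960369537653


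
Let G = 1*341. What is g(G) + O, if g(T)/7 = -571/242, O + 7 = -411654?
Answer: -99625959/242 ≈ -4.1168e+5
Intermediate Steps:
O = -411661 (O = -7 - 411654 = -411661)
G = 341
g(T) = -3997/242 (g(T) = 7*(-571/242) = -3997/242)
g(G) + O = -3997/242 - 411661 = -99625959/242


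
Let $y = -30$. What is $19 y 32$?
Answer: $-18240$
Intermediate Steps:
$19 y 32 = 19 \left(-30\right) 32 = \left(-570\right) 32 = -18240$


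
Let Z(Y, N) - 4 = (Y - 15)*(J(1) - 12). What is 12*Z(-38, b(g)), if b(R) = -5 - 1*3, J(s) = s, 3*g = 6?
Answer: 7044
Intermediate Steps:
g = 2 (g = (⅓)*6 = 2)
b(R) = -8 (b(R) = -5 - 3 = -8)
Z(Y, N) = 169 - 11*Y (Z(Y, N) = 4 + (Y - 15)*(1 - 12) = 4 + (-15 + Y)*(-11) = 4 + (165 - 11*Y) = 169 - 11*Y)
12*Z(-38, b(g)) = 12*(169 - 11*(-38)) = 12*(169 + 418) = 12*587 = 7044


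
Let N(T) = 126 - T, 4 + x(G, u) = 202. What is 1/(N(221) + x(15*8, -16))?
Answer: 1/103 ≈ 0.0097087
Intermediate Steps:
x(G, u) = 198 (x(G, u) = -4 + 202 = 198)
1/(N(221) + x(15*8, -16)) = 1/((126 - 1*221) + 198) = 1/((126 - 221) + 198) = 1/(-95 + 198) = 1/103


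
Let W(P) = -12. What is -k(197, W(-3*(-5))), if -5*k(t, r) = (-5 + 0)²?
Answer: 5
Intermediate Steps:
k(t, r) = -5 (k(t, r) = -(-5 + 0)²/5 = -⅕*(-5)² = -⅕*25 = -5)
-k(197, W(-3*(-5))) = -1*(-5) = 5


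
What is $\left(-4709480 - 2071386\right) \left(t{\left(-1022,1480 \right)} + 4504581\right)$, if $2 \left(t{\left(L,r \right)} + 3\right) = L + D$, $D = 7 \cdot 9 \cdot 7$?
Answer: $-30542969962975$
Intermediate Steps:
$D = 441$ ($D = 63 \cdot 7 = 441$)
$t{\left(L,r \right)} = \frac{435}{2} + \frac{L}{2}$ ($t{\left(L,r \right)} = -3 + \frac{L + 441}{2} = -3 + \frac{441 + L}{2} = -3 + \left(\frac{441}{2} + \frac{L}{2}\right) = \frac{435}{2} + \frac{L}{2}$)
$\left(-4709480 - 2071386\right) \left(t{\left(-1022,1480 \right)} + 4504581\right) = \left(-4709480 - 2071386\right) \left(\left(\frac{435}{2} + \frac{1}{2} \left(-1022\right)\right) + 4504581\right) = - 6780866 \left(\left(\frac{435}{2} - 511\right) + 4504581\right) = - 6780866 \left(- \frac{587}{2} + 4504581\right) = \left(-6780866\right) \frac{9008575}{2} = -30542969962975$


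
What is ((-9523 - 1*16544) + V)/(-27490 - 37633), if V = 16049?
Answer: 10018/65123 ≈ 0.15383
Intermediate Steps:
((-9523 - 1*16544) + V)/(-27490 - 37633) = ((-9523 - 1*16544) + 16049)/(-27490 - 37633) = ((-9523 - 16544) + 16049)/(-65123) = (-26067 + 16049)*(-1/65123) = -10018*(-1/65123) = 10018/65123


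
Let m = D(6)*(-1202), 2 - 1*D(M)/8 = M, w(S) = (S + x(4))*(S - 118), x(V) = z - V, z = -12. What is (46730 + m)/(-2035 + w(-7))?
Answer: 14199/140 ≈ 101.42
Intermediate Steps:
x(V) = -12 - V
w(S) = (-118 + S)*(-16 + S) (w(S) = (S + (-12 - 1*4))*(S - 118) = (S + (-12 - 4))*(-118 + S) = (S - 16)*(-118 + S) = (-16 + S)*(-118 + S) = (-118 + S)*(-16 + S))
D(M) = 16 - 8*M
m = 38464 (m = (16 - 8*6)*(-1202) = (16 - 48)*(-1202) = -32*(-1202) = 38464)
(46730 + m)/(-2035 + w(-7)) = (46730 + 38464)/(-2035 + (1888 + (-7)**2 - 134*(-7))) = 85194/(-2035 + (1888 + 49 + 938)) = 85194/(-2035 + 2875) = 85194/840 = 85194*(1/840) = 14199/140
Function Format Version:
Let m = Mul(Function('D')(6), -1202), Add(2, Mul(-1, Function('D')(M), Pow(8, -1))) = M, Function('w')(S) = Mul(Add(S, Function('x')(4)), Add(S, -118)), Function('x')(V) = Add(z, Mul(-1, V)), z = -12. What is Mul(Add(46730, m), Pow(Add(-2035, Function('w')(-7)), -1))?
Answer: Rational(14199, 140) ≈ 101.42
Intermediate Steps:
Function('x')(V) = Add(-12, Mul(-1, V))
Function('w')(S) = Mul(Add(-118, S), Add(-16, S)) (Function('w')(S) = Mul(Add(S, Add(-12, Mul(-1, 4))), Add(S, -118)) = Mul(Add(S, Add(-12, -4)), Add(-118, S)) = Mul(Add(S, -16), Add(-118, S)) = Mul(Add(-16, S), Add(-118, S)) = Mul(Add(-118, S), Add(-16, S)))
Function('D')(M) = Add(16, Mul(-8, M))
m = 38464 (m = Mul(Add(16, Mul(-8, 6)), -1202) = Mul(Add(16, -48), -1202) = Mul(-32, -1202) = 38464)
Mul(Add(46730, m), Pow(Add(-2035, Function('w')(-7)), -1)) = Mul(Add(46730, 38464), Pow(Add(-2035, Add(1888, Pow(-7, 2), Mul(-134, -7))), -1)) = Mul(85194, Pow(Add(-2035, Add(1888, 49, 938)), -1)) = Mul(85194, Pow(Add(-2035, 2875), -1)) = Mul(85194, Pow(840, -1)) = Mul(85194, Rational(1, 840)) = Rational(14199, 140)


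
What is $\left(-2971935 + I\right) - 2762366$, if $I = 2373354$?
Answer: $-3360947$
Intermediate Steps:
$\left(-2971935 + I\right) - 2762366 = \left(-2971935 + 2373354\right) - 2762366 = -598581 - 2762366 = -3360947$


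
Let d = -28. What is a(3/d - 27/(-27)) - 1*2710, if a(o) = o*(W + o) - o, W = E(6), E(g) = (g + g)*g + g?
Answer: -2070115/784 ≈ -2640.5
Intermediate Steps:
E(g) = g + 2*g² (E(g) = (2*g)*g + g = 2*g² + g = g + 2*g²)
W = 78 (W = 6*(1 + 2*6) = 6*(1 + 12) = 6*13 = 78)
a(o) = -o + o*(78 + o) (a(o) = o*(78 + o) - o = -o + o*(78 + o))
a(3/d - 27/(-27)) - 1*2710 = (3/(-28) - 27/(-27))*(77 + (3/(-28) - 27/(-27))) - 1*2710 = (3*(-1/28) - 27*(-1/27))*(77 + (3*(-1/28) - 27*(-1/27))) - 2710 = (-3/28 + 1)*(77 + (-3/28 + 1)) - 2710 = 25*(77 + 25/28)/28 - 2710 = (25/28)*(2181/28) - 2710 = 54525/784 - 2710 = -2070115/784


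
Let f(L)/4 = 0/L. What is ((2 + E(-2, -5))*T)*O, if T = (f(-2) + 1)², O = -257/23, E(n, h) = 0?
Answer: -514/23 ≈ -22.348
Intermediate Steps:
f(L) = 0 (f(L) = 4*(0/L) = 4*0 = 0)
O = -257/23 (O = -257*1/23 = -257/23 ≈ -11.174)
T = 1 (T = (0 + 1)² = 1² = 1)
((2 + E(-2, -5))*T)*O = ((2 + 0)*1)*(-257/23) = (2*1)*(-257/23) = 2*(-257/23) = -514/23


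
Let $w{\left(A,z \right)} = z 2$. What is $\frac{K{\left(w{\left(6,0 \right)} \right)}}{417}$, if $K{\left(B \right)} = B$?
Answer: $0$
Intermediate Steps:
$w{\left(A,z \right)} = 2 z$
$\frac{K{\left(w{\left(6,0 \right)} \right)}}{417} = \frac{2 \cdot 0}{417} = 0 \cdot \frac{1}{417} = 0$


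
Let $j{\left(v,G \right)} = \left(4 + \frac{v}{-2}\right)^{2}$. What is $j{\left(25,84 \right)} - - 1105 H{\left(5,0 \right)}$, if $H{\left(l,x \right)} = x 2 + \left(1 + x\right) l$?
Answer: $\frac{22389}{4} \approx 5597.3$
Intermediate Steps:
$j{\left(v,G \right)} = \left(4 - \frac{v}{2}\right)^{2}$ ($j{\left(v,G \right)} = \left(4 + v \left(- \frac{1}{2}\right)\right)^{2} = \left(4 - \frac{v}{2}\right)^{2}$)
$H{\left(l,x \right)} = 2 x + l \left(1 + x\right)$
$j{\left(25,84 \right)} - - 1105 H{\left(5,0 \right)} = \frac{\left(-8 + 25\right)^{2}}{4} - - 1105 \left(5 + 2 \cdot 0 + 5 \cdot 0\right) = \frac{17^{2}}{4} - - 1105 \left(5 + 0 + 0\right) = \frac{1}{4} \cdot 289 - \left(-1105\right) 5 = \frac{289}{4} - -5525 = \frac{289}{4} + 5525 = \frac{22389}{4}$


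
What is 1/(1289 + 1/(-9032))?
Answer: 9032/11642247 ≈ 0.00077580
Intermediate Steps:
1/(1289 + 1/(-9032)) = 1/(1289 - 1/9032) = 1/(11642247/9032) = 9032/11642247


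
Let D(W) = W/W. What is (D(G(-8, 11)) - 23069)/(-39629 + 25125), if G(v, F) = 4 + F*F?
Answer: 5767/3626 ≈ 1.5905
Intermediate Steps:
G(v, F) = 4 + F**2
D(W) = 1
(D(G(-8, 11)) - 23069)/(-39629 + 25125) = (1 - 23069)/(-39629 + 25125) = -23068/(-14504) = -23068*(-1/14504) = 5767/3626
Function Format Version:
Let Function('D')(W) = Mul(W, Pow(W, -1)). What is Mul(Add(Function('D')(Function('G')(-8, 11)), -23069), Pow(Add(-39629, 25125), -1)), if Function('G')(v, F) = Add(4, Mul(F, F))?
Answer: Rational(5767, 3626) ≈ 1.5905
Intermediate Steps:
Function('G')(v, F) = Add(4, Pow(F, 2))
Function('D')(W) = 1
Mul(Add(Function('D')(Function('G')(-8, 11)), -23069), Pow(Add(-39629, 25125), -1)) = Mul(Add(1, -23069), Pow(Add(-39629, 25125), -1)) = Mul(-23068, Pow(-14504, -1)) = Mul(-23068, Rational(-1, 14504)) = Rational(5767, 3626)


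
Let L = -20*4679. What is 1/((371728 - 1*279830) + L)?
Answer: -1/1682 ≈ -0.00059453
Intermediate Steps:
L = -93580
1/((371728 - 1*279830) + L) = 1/((371728 - 1*279830) - 93580) = 1/((371728 - 279830) - 93580) = 1/(91898 - 93580) = 1/(-1682) = -1/1682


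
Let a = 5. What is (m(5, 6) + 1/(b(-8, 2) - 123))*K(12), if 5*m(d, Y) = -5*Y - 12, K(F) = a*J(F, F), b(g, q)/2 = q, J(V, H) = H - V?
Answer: 0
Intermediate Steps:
b(g, q) = 2*q
K(F) = 0 (K(F) = 5*(F - F) = 5*0 = 0)
m(d, Y) = -12/5 - Y (m(d, Y) = (-5*Y - 12)/5 = (-12 - 5*Y)/5 = -12/5 - Y)
(m(5, 6) + 1/(b(-8, 2) - 123))*K(12) = ((-12/5 - 1*6) + 1/(2*2 - 123))*0 = ((-12/5 - 6) + 1/(4 - 123))*0 = (-42/5 + 1/(-119))*0 = (-42/5 - 1/119)*0 = -5003/595*0 = 0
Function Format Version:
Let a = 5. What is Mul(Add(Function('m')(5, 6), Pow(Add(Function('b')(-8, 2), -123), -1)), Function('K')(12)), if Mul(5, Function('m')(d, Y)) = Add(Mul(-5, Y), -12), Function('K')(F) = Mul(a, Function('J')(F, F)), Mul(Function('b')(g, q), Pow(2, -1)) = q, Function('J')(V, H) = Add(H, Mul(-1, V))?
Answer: 0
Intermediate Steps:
Function('b')(g, q) = Mul(2, q)
Function('K')(F) = 0 (Function('K')(F) = Mul(5, Add(F, Mul(-1, F))) = Mul(5, 0) = 0)
Function('m')(d, Y) = Add(Rational(-12, 5), Mul(-1, Y)) (Function('m')(d, Y) = Mul(Rational(1, 5), Add(Mul(-5, Y), -12)) = Mul(Rational(1, 5), Add(-12, Mul(-5, Y))) = Add(Rational(-12, 5), Mul(-1, Y)))
Mul(Add(Function('m')(5, 6), Pow(Add(Function('b')(-8, 2), -123), -1)), Function('K')(12)) = Mul(Add(Add(Rational(-12, 5), Mul(-1, 6)), Pow(Add(Mul(2, 2), -123), -1)), 0) = Mul(Add(Add(Rational(-12, 5), -6), Pow(Add(4, -123), -1)), 0) = Mul(Add(Rational(-42, 5), Pow(-119, -1)), 0) = Mul(Add(Rational(-42, 5), Rational(-1, 119)), 0) = Mul(Rational(-5003, 595), 0) = 0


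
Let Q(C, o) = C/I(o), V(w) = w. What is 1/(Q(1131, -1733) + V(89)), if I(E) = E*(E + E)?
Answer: 6006578/534586573 ≈ 0.011236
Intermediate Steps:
I(E) = 2*E² (I(E) = E*(2*E) = 2*E²)
Q(C, o) = C/(2*o²) (Q(C, o) = C/((2*o²)) = C*(1/(2*o²)) = C/(2*o²))
1/(Q(1131, -1733) + V(89)) = 1/((½)*1131/(-1733)² + 89) = 1/((½)*1131*(1/3003289) + 89) = 1/(1131/6006578 + 89) = 1/(534586573/6006578) = 6006578/534586573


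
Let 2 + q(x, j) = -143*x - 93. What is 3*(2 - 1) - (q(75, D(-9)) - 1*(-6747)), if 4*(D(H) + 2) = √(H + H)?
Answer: 4076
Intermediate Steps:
D(H) = -2 + √2*√H/4 (D(H) = -2 + √(H + H)/4 = -2 + √(2*H)/4 = -2 + (√2*√H)/4 = -2 + √2*√H/4)
q(x, j) = -95 - 143*x (q(x, j) = -2 + (-143*x - 93) = -2 + (-93 - 143*x) = -95 - 143*x)
3*(2 - 1) - (q(75, D(-9)) - 1*(-6747)) = 3*(2 - 1) - ((-95 - 143*75) - 1*(-6747)) = 3*1 - ((-95 - 10725) + 6747) = 3 - (-10820 + 6747) = 3 - 1*(-4073) = 3 + 4073 = 4076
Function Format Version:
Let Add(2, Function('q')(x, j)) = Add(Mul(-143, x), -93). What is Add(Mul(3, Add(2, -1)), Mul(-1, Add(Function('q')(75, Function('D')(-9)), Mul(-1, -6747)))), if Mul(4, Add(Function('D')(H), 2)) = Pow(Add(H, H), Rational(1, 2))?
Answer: 4076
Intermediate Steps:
Function('D')(H) = Add(-2, Mul(Rational(1, 4), Pow(2, Rational(1, 2)), Pow(H, Rational(1, 2)))) (Function('D')(H) = Add(-2, Mul(Rational(1, 4), Pow(Add(H, H), Rational(1, 2)))) = Add(-2, Mul(Rational(1, 4), Pow(Mul(2, H), Rational(1, 2)))) = Add(-2, Mul(Rational(1, 4), Mul(Pow(2, Rational(1, 2)), Pow(H, Rational(1, 2))))) = Add(-2, Mul(Rational(1, 4), Pow(2, Rational(1, 2)), Pow(H, Rational(1, 2)))))
Function('q')(x, j) = Add(-95, Mul(-143, x)) (Function('q')(x, j) = Add(-2, Add(Mul(-143, x), -93)) = Add(-2, Add(-93, Mul(-143, x))) = Add(-95, Mul(-143, x)))
Add(Mul(3, Add(2, -1)), Mul(-1, Add(Function('q')(75, Function('D')(-9)), Mul(-1, -6747)))) = Add(Mul(3, Add(2, -1)), Mul(-1, Add(Add(-95, Mul(-143, 75)), Mul(-1, -6747)))) = Add(Mul(3, 1), Mul(-1, Add(Add(-95, -10725), 6747))) = Add(3, Mul(-1, Add(-10820, 6747))) = Add(3, Mul(-1, -4073)) = Add(3, 4073) = 4076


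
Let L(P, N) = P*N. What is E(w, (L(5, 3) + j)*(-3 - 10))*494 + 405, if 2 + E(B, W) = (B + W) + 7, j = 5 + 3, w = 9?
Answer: -140385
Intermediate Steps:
L(P, N) = N*P
j = 8
E(B, W) = 5 + B + W (E(B, W) = -2 + ((B + W) + 7) = -2 + (7 + B + W) = 5 + B + W)
E(w, (L(5, 3) + j)*(-3 - 10))*494 + 405 = (5 + 9 + (3*5 + 8)*(-3 - 10))*494 + 405 = (5 + 9 + (15 + 8)*(-13))*494 + 405 = (5 + 9 + 23*(-13))*494 + 405 = (5 + 9 - 299)*494 + 405 = -285*494 + 405 = -140790 + 405 = -140385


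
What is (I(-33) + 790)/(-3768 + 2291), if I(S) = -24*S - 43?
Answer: -1539/1477 ≈ -1.0420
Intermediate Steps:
I(S) = -43 - 24*S
(I(-33) + 790)/(-3768 + 2291) = ((-43 - 24*(-33)) + 790)/(-3768 + 2291) = ((-43 + 792) + 790)/(-1477) = (749 + 790)*(-1/1477) = 1539*(-1/1477) = -1539/1477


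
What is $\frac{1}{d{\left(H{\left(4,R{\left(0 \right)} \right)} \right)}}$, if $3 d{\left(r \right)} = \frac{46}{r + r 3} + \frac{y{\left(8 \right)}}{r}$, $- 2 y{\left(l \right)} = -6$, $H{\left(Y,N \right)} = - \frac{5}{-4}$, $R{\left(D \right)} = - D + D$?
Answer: $\frac{15}{58} \approx 0.25862$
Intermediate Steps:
$R{\left(D \right)} = 0$
$H{\left(Y,N \right)} = \frac{5}{4}$ ($H{\left(Y,N \right)} = \left(-5\right) \left(- \frac{1}{4}\right) = \frac{5}{4}$)
$y{\left(l \right)} = 3$ ($y{\left(l \right)} = \left(- \frac{1}{2}\right) \left(-6\right) = 3$)
$d{\left(r \right)} = \frac{29}{6 r}$ ($d{\left(r \right)} = \frac{\frac{46}{r + r 3} + \frac{3}{r}}{3} = \frac{\frac{46}{r + 3 r} + \frac{3}{r}}{3} = \frac{\frac{46}{4 r} + \frac{3}{r}}{3} = \frac{46 \frac{1}{4 r} + \frac{3}{r}}{3} = \frac{\frac{23}{2 r} + \frac{3}{r}}{3} = \frac{\frac{29}{2} \frac{1}{r}}{3} = \frac{29}{6 r}$)
$\frac{1}{d{\left(H{\left(4,R{\left(0 \right)} \right)} \right)}} = \frac{1}{\frac{29}{6} \frac{1}{\frac{5}{4}}} = \frac{1}{\frac{29}{6} \cdot \frac{4}{5}} = \frac{1}{\frac{58}{15}} = \frac{15}{58}$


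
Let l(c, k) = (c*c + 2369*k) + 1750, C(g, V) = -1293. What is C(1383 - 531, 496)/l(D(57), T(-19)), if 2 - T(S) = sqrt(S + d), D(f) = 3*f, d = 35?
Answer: -431/8751 ≈ -0.049251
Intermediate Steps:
T(S) = 2 - sqrt(35 + S) (T(S) = 2 - sqrt(S + 35) = 2 - sqrt(35 + S))
l(c, k) = 1750 + c**2 + 2369*k (l(c, k) = (c**2 + 2369*k) + 1750 = 1750 + c**2 + 2369*k)
C(1383 - 531, 496)/l(D(57), T(-19)) = -1293/(1750 + (3*57)**2 + 2369*(2 - sqrt(35 - 19))) = -1293/(1750 + 171**2 + 2369*(2 - sqrt(16))) = -1293/(1750 + 29241 + 2369*(2 - 1*4)) = -1293/(1750 + 29241 + 2369*(2 - 4)) = -1293/(1750 + 29241 + 2369*(-2)) = -1293/(1750 + 29241 - 4738) = -1293/26253 = -1293*1/26253 = -431/8751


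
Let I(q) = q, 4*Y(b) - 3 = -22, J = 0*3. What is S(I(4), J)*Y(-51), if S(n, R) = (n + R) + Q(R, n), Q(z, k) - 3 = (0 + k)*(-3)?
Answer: 95/4 ≈ 23.750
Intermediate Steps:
J = 0
Q(z, k) = 3 - 3*k (Q(z, k) = 3 + (0 + k)*(-3) = 3 + k*(-3) = 3 - 3*k)
Y(b) = -19/4 (Y(b) = ¾ + (¼)*(-22) = ¾ - 11/2 = -19/4)
S(n, R) = 3 + R - 2*n (S(n, R) = (n + R) + (3 - 3*n) = (R + n) + (3 - 3*n) = 3 + R - 2*n)
S(I(4), J)*Y(-51) = (3 + 0 - 2*4)*(-19/4) = (3 + 0 - 8)*(-19/4) = -5*(-19/4) = 95/4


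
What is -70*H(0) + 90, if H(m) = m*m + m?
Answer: 90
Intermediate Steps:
H(m) = m + m**2 (H(m) = m**2 + m = m + m**2)
-70*H(0) + 90 = -0*(1 + 0) + 90 = -0 + 90 = -70*0 + 90 = 0 + 90 = 90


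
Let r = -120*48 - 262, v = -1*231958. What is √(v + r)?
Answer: 2*I*√59495 ≈ 487.83*I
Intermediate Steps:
v = -231958
r = -6022 (r = -5760 - 262 = -6022)
√(v + r) = √(-231958 - 6022) = √(-237980) = 2*I*√59495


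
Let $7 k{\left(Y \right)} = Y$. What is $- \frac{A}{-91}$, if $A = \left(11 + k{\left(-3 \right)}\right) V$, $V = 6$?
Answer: $\frac{444}{637} \approx 0.69702$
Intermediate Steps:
$k{\left(Y \right)} = \frac{Y}{7}$
$A = \frac{444}{7}$ ($A = \left(11 + \frac{1}{7} \left(-3\right)\right) 6 = \left(11 - \frac{3}{7}\right) 6 = \frac{74}{7} \cdot 6 = \frac{444}{7} \approx 63.429$)
$- \frac{A}{-91} = - \frac{444}{7 \left(-91\right)} = - \frac{444 \left(-1\right)}{7 \cdot 91} = \left(-1\right) \left(- \frac{444}{637}\right) = \frac{444}{637}$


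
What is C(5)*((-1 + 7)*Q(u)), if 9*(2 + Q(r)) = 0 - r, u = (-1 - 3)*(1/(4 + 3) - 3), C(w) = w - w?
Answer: 0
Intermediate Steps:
C(w) = 0
u = 80/7 (u = -4*(1/7 - 3) = -4*(⅐ - 3) = -4*(-20/7) = 80/7 ≈ 11.429)
Q(r) = -2 - r/9 (Q(r) = -2 + (0 - r)/9 = -2 + (-r)/9 = -2 - r/9)
C(5)*((-1 + 7)*Q(u)) = 0*((-1 + 7)*(-2 - ⅑*80/7)) = 0*(6*(-2 - 80/63)) = 0*(6*(-206/63)) = 0*(-412/21) = 0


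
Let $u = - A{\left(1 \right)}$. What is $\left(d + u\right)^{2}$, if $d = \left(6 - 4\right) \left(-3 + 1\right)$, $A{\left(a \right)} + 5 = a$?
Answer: $0$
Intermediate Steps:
$A{\left(a \right)} = -5 + a$
$u = 4$ ($u = - (-5 + 1) = \left(-1\right) \left(-4\right) = 4$)
$d = -4$ ($d = \left(6 - 4\right) \left(-2\right) = 2 \left(-2\right) = -4$)
$\left(d + u\right)^{2} = \left(-4 + 4\right)^{2} = 0^{2} = 0$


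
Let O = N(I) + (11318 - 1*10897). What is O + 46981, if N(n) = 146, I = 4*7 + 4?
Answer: 47548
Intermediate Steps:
I = 32 (I = 28 + 4 = 32)
O = 567 (O = 146 + (11318 - 1*10897) = 146 + (11318 - 10897) = 146 + 421 = 567)
O + 46981 = 567 + 46981 = 47548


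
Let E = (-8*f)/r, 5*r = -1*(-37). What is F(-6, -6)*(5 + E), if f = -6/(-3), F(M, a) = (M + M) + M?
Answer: -1890/37 ≈ -51.081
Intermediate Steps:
F(M, a) = 3*M (F(M, a) = 2*M + M = 3*M)
f = 2 (f = -6*(-⅓) = 2)
r = 37/5 (r = (-1*(-37))/5 = (⅕)*37 = 37/5 ≈ 7.4000)
E = -80/37 (E = (-8*2)/(37/5) = -16*5/37 = -80/37 ≈ -2.1622)
F(-6, -6)*(5 + E) = (3*(-6))*(5 - 80/37) = -18*105/37 = -1890/37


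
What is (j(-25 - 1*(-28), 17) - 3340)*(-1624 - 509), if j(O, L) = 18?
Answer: 7085826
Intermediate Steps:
(j(-25 - 1*(-28), 17) - 3340)*(-1624 - 509) = (18 - 3340)*(-1624 - 509) = -3322*(-2133) = 7085826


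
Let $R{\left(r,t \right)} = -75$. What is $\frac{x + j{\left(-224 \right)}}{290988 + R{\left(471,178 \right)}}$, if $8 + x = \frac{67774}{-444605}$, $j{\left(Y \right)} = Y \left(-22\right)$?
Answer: $\frac{312484118}{18477339195} \approx 0.016912$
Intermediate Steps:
$j{\left(Y \right)} = - 22 Y$
$x = - \frac{517802}{63515}$ ($x = -8 + \frac{67774}{-444605} = -8 + 67774 \left(- \frac{1}{444605}\right) = -8 - \frac{9682}{63515} = - \frac{517802}{63515} \approx -8.1524$)
$\frac{x + j{\left(-224 \right)}}{290988 + R{\left(471,178 \right)}} = \frac{- \frac{517802}{63515} - -4928}{290988 - 75} = \frac{- \frac{517802}{63515} + 4928}{290913} = \frac{312484118}{63515} \cdot \frac{1}{290913} = \frac{312484118}{18477339195}$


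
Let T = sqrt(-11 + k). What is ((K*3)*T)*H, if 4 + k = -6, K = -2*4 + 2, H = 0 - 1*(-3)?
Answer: -54*I*sqrt(21) ≈ -247.46*I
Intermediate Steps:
H = 3 (H = 0 + 3 = 3)
K = -6 (K = -8 + 2 = -6)
k = -10 (k = -4 - 6 = -10)
T = I*sqrt(21) (T = sqrt(-11 - 10) = sqrt(-21) = I*sqrt(21) ≈ 4.5826*I)
((K*3)*T)*H = ((-6*3)*(I*sqrt(21)))*3 = -18*I*sqrt(21)*3 = -54*I*sqrt(21)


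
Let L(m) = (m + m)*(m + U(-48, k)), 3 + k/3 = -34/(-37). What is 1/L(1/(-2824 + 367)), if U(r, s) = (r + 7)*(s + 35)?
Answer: 223363413/214368410 ≈ 1.0420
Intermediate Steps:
k = -231/37 (k = -9 + 3*(-34/(-37)) = -9 + 3*(-34*(-1/37)) = -9 + 3*(34/37) = -9 + 102/37 = -231/37 ≈ -6.2432)
U(r, s) = (7 + r)*(35 + s)
L(m) = 2*m*(-43624/37 + m) (L(m) = (m + m)*(m + (245 + 7*(-231/37) + 35*(-48) - 48*(-231/37))) = (2*m)*(m + (245 - 1617/37 - 1680 + 11088/37)) = (2*m)*(m - 43624/37) = (2*m)*(-43624/37 + m) = 2*m*(-43624/37 + m))
1/L(1/(-2824 + 367)) = 1/(2*(-43624 + 37/(-2824 + 367))/(37*(-2824 + 367))) = 1/((2/37)*(-43624 + 37/(-2457))/(-2457)) = 1/((2/37)*(-1/2457)*(-43624 + 37*(-1/2457))) = 1/((2/37)*(-1/2457)*(-43624 - 37/2457)) = 1/((2/37)*(-1/2457)*(-107184205/2457)) = 1/(214368410/223363413) = 223363413/214368410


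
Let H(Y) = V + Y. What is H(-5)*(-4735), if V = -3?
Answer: 37880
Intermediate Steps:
H(Y) = -3 + Y
H(-5)*(-4735) = (-3 - 5)*(-4735) = -8*(-4735) = 37880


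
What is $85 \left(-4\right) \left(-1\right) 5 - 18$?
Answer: $1682$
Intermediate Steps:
$85 \left(-4\right) \left(-1\right) 5 - 18 = 85 \cdot 4 \cdot 5 - 18 = 85 \cdot 20 - 18 = 1700 - 18 = 1682$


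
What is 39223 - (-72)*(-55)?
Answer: 35263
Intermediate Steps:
39223 - (-72)*(-55) = 39223 - 1*3960 = 39223 - 3960 = 35263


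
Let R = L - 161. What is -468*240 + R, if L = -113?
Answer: -112594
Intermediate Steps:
R = -274 (R = -113 - 161 = -274)
-468*240 + R = -468*240 - 274 = -112320 - 274 = -112594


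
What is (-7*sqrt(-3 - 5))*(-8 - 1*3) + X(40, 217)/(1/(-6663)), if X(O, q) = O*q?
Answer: -57834840 + 154*I*sqrt(2) ≈ -5.7835e+7 + 217.79*I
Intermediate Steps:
(-7*sqrt(-3 - 5))*(-8 - 1*3) + X(40, 217)/(1/(-6663)) = (-7*sqrt(-3 - 5))*(-8 - 1*3) + (40*217)/(1/(-6663)) = (-14*I*sqrt(2))*(-8 - 3) + 8680/(-1/6663) = -14*I*sqrt(2)*(-11) + 8680*(-6663) = -14*I*sqrt(2)*(-11) - 57834840 = 154*I*sqrt(2) - 57834840 = -57834840 + 154*I*sqrt(2)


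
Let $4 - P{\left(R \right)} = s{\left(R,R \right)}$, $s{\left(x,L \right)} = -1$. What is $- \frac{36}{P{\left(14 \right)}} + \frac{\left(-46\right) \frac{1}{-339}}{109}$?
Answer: $- \frac{1330006}{184755} \approx -7.1988$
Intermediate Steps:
$P{\left(R \right)} = 5$ ($P{\left(R \right)} = 4 - -1 = 4 + 1 = 5$)
$- \frac{36}{P{\left(14 \right)}} + \frac{\left(-46\right) \frac{1}{-339}}{109} = - \frac{36}{5} + \frac{\left(-46\right) \frac{1}{-339}}{109} = \left(-36\right) \frac{1}{5} + \left(-46\right) \left(- \frac{1}{339}\right) \frac{1}{109} = - \frac{36}{5} + \frac{46}{339} \cdot \frac{1}{109} = - \frac{36}{5} + \frac{46}{36951} = - \frac{1330006}{184755}$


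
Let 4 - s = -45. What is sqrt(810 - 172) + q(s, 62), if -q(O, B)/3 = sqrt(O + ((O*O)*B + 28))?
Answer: sqrt(638) - 3*sqrt(148939) ≈ -1132.5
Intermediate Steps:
s = 49 (s = 4 - 1*(-45) = 4 + 45 = 49)
q(O, B) = -3*sqrt(28 + O + B*O**2) (q(O, B) = -3*sqrt(O + ((O*O)*B + 28)) = -3*sqrt(O + (O**2*B + 28)) = -3*sqrt(O + (B*O**2 + 28)) = -3*sqrt(O + (28 + B*O**2)) = -3*sqrt(28 + O + B*O**2))
sqrt(810 - 172) + q(s, 62) = sqrt(810 - 172) - 3*sqrt(28 + 49 + 62*49**2) = sqrt(638) - 3*sqrt(28 + 49 + 62*2401) = sqrt(638) - 3*sqrt(28 + 49 + 148862) = sqrt(638) - 3*sqrt(148939)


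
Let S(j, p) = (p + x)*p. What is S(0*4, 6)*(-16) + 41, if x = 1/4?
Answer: -559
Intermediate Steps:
x = ¼ ≈ 0.25000
S(j, p) = p*(¼ + p) (S(j, p) = (p + ¼)*p = (¼ + p)*p = p*(¼ + p))
S(0*4, 6)*(-16) + 41 = (6*(¼ + 6))*(-16) + 41 = (6*(25/4))*(-16) + 41 = (75/2)*(-16) + 41 = -600 + 41 = -559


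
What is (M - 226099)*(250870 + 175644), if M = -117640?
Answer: -146609495846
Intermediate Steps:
(M - 226099)*(250870 + 175644) = (-117640 - 226099)*(250870 + 175644) = -343739*426514 = -146609495846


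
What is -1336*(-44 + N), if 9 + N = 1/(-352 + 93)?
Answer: 18340608/259 ≈ 70813.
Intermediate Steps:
N = -2332/259 (N = -9 + 1/(-352 + 93) = -9 + 1/(-259) = -9 - 1/259 = -2332/259 ≈ -9.0039)
-1336*(-44 + N) = -1336*(-44 - 2332/259) = -1336*(-13728/259) = 18340608/259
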